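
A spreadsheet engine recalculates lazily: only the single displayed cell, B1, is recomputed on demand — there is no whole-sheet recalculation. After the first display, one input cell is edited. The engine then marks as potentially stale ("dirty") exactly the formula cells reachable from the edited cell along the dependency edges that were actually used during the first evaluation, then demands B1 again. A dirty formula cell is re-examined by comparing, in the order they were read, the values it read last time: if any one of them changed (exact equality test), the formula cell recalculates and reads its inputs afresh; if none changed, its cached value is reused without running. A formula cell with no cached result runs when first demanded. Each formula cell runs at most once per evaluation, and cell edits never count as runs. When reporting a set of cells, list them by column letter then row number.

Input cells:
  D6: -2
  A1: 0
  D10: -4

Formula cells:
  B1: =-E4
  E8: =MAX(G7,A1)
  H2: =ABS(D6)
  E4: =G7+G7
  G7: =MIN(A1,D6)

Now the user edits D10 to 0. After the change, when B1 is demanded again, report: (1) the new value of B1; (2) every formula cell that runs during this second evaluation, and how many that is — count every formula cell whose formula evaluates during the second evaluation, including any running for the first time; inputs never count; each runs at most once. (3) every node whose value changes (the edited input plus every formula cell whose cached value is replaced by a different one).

New value of B1: 4.
Formula cells that run: none — 0 in total.
Values that change: D10.
Key observation: D10 is never demanded by the output, so the edit triggers no recomputation at all.

First evaluation (everything demanded from the output):
  G7 = MIN(0, -2) = -2
  E4 = -2 + -2 = -4
  B1 = -(-4) = 4

Propagation after the edit:
  D10 feeds no computation that the output demands — nothing is marked dirty and nothing runs.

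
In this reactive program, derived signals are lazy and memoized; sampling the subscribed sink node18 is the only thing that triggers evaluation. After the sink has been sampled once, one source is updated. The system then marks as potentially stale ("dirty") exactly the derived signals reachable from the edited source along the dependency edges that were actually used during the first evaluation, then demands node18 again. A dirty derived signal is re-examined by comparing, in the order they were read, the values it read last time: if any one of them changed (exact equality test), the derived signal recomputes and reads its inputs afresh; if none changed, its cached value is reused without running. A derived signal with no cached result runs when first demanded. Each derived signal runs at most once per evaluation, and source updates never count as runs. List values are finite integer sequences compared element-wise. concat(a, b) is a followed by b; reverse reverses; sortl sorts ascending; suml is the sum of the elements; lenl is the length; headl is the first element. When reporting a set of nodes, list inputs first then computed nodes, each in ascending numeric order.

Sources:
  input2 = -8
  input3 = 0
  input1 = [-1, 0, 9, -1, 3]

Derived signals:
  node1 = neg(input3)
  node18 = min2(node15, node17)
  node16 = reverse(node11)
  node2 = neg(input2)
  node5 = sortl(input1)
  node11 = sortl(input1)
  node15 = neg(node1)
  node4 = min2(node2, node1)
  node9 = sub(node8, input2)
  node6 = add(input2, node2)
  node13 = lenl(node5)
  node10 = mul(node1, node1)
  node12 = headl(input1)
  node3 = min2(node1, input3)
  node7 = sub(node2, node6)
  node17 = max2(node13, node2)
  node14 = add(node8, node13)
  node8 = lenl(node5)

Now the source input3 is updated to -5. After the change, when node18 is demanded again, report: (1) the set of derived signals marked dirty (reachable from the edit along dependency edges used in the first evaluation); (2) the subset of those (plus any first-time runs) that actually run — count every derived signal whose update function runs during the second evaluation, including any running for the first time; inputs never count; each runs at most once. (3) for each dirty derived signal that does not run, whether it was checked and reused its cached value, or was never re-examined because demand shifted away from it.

First demand of the output computes:
  node1 = neg(0) = 0
  node2 = neg(-8) = 8
  node5 = sortl([-1, 0, 9, -1, 3]) = [-1, -1, 0, 3, 9]
  node13 = lenl([-1, -1, 0, 3, 9]) = 5
  node15 = neg(0) = 0
  node17 = max2(5, 8) = 8
  node18 = min2(0, 8) = 0

After the edit, cleaning proceeds:
  node1: a read changed (input3 0->-5) — executes, giving 5.
  node15: a read changed (node1 0->5) — executes, giving -5.
  node18: a read changed (node15 0->-5) — executes, giving -5.

The edit dirties: node1, node15, node18.
3 derived signals run: node1, node15, node18.
No dirty derived signal escaped a run.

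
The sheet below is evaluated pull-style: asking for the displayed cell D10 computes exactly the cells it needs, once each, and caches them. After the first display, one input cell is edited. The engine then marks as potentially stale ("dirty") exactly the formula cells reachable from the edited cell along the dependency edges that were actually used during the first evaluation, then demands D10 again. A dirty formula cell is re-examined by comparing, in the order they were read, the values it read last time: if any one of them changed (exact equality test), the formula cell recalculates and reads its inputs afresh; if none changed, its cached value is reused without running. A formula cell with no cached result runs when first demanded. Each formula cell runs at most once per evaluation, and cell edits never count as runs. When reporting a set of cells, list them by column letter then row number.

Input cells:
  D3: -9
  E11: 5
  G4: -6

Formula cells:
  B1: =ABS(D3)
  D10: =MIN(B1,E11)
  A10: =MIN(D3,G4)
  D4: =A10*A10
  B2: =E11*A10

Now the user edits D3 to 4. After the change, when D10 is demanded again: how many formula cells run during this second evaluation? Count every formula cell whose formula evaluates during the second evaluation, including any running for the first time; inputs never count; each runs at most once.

2 formula cells run: B1, D10.

First demand of the output computes:
  B1 = ABS(-9) = 9
  D10 = MIN(9, 5) = 5

After the edit, cleaning proceeds:
  B1: a read changed (D3 -9->4) — executes, giving 4.
  D10: a read changed (B1 9->4) — executes, giving 4.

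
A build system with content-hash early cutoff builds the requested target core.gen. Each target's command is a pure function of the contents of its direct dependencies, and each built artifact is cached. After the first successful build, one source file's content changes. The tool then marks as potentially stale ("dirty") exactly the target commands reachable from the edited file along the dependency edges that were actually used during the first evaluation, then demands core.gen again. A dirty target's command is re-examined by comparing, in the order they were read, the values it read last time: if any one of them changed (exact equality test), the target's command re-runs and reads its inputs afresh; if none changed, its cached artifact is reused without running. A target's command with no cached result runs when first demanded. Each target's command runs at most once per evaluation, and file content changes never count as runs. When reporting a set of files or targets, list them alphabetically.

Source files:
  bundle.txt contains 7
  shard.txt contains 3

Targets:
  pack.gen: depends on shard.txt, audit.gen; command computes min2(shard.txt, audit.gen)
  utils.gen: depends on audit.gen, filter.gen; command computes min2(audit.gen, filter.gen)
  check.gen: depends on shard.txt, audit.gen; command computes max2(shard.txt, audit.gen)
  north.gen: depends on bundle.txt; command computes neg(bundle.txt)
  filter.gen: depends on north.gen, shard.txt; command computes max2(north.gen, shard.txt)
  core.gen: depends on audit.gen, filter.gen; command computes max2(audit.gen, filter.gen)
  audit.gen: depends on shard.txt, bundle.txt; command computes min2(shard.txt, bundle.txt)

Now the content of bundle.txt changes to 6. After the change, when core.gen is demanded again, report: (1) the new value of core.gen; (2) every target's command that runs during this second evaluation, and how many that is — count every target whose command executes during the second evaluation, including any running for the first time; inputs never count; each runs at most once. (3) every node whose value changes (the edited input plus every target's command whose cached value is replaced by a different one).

First evaluation (everything demanded from the output):
  audit.gen = min2(3, 7) = 3
  north.gen = neg(7) = -7
  filter.gen = max2(-7, 3) = 3
  core.gen = max2(3, 3) = 3

Propagation after the edit:
  audit.gen: runs — bundle.txt 7->6; result 3 (same value as before).
  north.gen: runs — bundle.txt 7->6; result -6.
  filter.gen: runs — north.gen -7->-6; result 3 (same value as before).
  core.gen: checked — values it read are unchanged (audit.gen unchanged, filter.gen unchanged); reused cached 3 without running.

Key observation: the cutoff stops propagation at core.gen — its inputs' values are unchanged, so it reuses its cache.

New value of core.gen: 3.
Target commands that run: audit.gen, filter.gen, north.gen — 3 in total.
Values that change: bundle.txt, north.gen.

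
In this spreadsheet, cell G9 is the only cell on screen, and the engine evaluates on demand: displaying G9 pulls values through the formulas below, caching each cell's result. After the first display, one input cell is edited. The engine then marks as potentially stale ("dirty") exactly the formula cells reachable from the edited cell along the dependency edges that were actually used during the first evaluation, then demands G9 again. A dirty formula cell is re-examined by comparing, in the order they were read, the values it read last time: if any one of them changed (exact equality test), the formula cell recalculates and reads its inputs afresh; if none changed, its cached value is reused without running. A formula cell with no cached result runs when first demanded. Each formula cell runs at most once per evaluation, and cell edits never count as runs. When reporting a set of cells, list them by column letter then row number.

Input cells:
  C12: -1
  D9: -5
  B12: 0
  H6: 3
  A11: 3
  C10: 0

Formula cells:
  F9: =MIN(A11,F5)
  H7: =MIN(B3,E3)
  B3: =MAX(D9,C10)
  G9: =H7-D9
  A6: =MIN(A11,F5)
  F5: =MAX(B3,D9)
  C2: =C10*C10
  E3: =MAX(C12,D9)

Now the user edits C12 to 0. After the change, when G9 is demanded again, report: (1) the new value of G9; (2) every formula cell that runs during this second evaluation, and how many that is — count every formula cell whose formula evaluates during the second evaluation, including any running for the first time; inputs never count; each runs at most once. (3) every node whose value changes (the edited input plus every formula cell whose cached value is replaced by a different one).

G9 now evaluates to 5.
Run set: E3, G9, H7 (3 run).
Changed values: C12, E3, G9, H7.

Initial pass — values computed on the first demand:
  B3 = MAX(-5, 0) = 0
  E3 = MAX(-1, -5) = -1
  H7 = MIN(0, -1) = -1
  G9 = -1 - -5 = 4

Second demand — change propagation:
  E3: re-runs because C12 -1->0; new result 0.
  H7: re-runs because E3 -1->0; new result 0.
  G9: re-runs because H7 -1->0; new result 5.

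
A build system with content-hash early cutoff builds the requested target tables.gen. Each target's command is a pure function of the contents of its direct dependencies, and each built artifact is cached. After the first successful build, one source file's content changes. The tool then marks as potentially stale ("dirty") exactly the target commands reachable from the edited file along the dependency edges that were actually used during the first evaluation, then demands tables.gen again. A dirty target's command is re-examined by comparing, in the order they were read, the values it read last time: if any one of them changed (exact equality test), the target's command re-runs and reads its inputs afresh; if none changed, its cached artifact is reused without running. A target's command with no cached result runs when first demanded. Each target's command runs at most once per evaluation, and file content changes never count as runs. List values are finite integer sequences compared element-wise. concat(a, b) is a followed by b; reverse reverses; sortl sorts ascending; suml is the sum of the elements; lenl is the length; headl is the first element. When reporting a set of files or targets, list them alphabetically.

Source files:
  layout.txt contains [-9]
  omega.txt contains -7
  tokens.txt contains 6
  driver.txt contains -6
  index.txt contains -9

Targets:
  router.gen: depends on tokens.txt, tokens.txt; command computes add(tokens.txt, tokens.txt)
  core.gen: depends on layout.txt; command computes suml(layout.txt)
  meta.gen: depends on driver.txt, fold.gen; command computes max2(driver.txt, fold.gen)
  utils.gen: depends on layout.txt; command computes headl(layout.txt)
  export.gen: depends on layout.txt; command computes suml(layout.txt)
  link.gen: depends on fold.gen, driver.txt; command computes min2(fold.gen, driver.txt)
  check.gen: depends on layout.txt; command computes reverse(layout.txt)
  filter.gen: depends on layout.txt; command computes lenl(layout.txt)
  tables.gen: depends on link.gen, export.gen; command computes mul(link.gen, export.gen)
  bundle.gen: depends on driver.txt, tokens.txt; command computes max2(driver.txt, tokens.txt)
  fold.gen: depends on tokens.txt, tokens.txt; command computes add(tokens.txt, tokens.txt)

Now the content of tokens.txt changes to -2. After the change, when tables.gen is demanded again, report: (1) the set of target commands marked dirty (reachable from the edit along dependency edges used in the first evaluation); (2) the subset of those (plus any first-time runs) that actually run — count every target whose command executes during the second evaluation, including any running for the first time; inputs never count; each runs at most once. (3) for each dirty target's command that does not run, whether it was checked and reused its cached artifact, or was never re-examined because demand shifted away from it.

Marked dirty: fold.gen, link.gen, tables.gen.
Target commands that run: fold.gen, link.gen — 2 in total.
Checked but reused from cache: tables.gen.
Key observation: the change is absorbed at link.gen — it re-runs but produces the same value, and the output's value is unchanged.

First evaluation (everything demanded from the output):
  export.gen = suml([-9]) = -9
  fold.gen = add(6, 6) = 12
  link.gen = min2(12, -6) = -6
  tables.gen = mul(-6, -9) = 54

Propagation after the edit:
  fold.gen: runs — tokens.txt 6->-2; tokens.txt 6->-2; result -4.
  link.gen: runs — fold.gen 12->-4; result -6 (same value as before).
  tables.gen: checked — values it read are unchanged (link.gen unchanged, export.gen unchanged); reused cached 54 without running.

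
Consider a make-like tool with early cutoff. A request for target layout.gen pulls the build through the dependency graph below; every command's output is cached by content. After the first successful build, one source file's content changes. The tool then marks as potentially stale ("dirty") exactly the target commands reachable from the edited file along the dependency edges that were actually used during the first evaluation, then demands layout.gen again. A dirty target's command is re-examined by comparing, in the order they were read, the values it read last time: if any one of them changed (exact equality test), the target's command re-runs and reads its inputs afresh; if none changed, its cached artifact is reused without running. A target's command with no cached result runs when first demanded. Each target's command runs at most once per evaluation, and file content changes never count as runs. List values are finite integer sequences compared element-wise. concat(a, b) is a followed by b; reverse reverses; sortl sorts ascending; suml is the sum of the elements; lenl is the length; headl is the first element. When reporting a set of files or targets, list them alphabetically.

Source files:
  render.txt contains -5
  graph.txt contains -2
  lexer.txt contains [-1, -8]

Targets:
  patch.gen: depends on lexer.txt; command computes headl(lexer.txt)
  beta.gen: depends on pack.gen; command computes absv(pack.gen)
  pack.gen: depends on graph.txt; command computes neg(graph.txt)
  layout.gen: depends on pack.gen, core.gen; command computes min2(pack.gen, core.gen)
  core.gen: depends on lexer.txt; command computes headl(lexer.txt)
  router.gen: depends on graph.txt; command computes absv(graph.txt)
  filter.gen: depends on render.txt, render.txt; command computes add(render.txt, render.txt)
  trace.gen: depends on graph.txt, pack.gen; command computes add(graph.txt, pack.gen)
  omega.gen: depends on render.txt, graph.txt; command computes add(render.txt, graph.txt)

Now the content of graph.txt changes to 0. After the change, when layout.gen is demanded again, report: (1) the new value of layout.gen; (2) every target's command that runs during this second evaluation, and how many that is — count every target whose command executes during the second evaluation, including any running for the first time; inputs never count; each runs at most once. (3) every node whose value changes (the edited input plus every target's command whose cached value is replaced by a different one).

Demanding layout.gen again yields -1.
2 target commands run: layout.gen, pack.gen.
The nodes whose values change: graph.txt, pack.gen.

First demand of the output computes:
  core.gen = headl([-1, -8]) = -1
  pack.gen = neg(-2) = 2
  layout.gen = min2(2, -1) = -1

After the edit, cleaning proceeds:
  pack.gen: a read changed (graph.txt -2->0) — executes, giving 0.
  layout.gen: a read changed (pack.gen 2->0) — executes, giving -1 — identical to its old value.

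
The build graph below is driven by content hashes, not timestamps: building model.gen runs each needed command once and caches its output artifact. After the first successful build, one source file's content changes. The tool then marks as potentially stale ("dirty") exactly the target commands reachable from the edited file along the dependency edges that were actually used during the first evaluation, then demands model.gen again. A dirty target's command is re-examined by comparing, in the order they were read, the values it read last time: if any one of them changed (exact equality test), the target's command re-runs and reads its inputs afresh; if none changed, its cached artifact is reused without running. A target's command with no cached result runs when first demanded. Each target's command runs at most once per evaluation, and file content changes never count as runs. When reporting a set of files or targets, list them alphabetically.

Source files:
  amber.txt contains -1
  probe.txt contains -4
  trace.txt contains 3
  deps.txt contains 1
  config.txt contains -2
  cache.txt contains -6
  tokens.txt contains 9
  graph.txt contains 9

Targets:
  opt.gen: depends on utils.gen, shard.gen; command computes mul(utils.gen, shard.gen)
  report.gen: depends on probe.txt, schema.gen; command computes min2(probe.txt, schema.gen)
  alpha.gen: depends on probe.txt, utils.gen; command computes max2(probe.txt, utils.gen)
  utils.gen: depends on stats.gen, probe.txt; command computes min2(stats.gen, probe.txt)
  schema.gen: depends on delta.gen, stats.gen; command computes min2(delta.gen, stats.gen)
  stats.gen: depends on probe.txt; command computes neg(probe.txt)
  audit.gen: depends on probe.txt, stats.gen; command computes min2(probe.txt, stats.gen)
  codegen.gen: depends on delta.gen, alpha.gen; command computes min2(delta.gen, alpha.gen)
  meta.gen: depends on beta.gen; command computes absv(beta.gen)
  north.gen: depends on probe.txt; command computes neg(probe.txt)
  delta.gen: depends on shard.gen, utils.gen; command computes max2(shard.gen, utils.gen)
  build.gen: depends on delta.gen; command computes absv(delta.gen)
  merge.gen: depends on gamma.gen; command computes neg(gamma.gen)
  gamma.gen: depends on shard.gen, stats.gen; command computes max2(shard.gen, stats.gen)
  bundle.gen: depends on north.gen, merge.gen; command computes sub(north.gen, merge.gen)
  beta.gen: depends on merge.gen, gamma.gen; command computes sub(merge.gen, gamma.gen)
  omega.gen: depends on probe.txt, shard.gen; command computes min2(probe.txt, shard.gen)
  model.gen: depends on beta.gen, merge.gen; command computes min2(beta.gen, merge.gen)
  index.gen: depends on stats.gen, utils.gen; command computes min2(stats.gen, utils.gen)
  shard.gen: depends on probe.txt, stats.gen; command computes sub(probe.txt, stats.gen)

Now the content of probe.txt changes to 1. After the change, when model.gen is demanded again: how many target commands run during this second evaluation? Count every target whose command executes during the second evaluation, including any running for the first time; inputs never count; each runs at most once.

Run set: beta.gen, gamma.gen, merge.gen, model.gen, shard.gen, stats.gen (6 run).

Initial pass — values computed on the first demand:
  stats.gen = neg(-4) = 4
  shard.gen = sub(-4, 4) = -8
  gamma.gen = max2(-8, 4) = 4
  merge.gen = neg(4) = -4
  beta.gen = sub(-4, 4) = -8
  model.gen = min2(-8, -4) = -8

Second demand — change propagation:
  stats.gen: re-runs because probe.txt -4->1; new result -1.
  shard.gen: re-runs because probe.txt -4->1; stats.gen 4->-1; new result 2.
  gamma.gen: re-runs because shard.gen -8->2; stats.gen 4->-1; new result 2.
  merge.gen: re-runs because gamma.gen 4->2; new result -2.
  beta.gen: re-runs because merge.gen -4->-2; gamma.gen 4->2; new result -4.
  model.gen: re-runs because beta.gen -8->-4; merge.gen -4->-2; new result -4.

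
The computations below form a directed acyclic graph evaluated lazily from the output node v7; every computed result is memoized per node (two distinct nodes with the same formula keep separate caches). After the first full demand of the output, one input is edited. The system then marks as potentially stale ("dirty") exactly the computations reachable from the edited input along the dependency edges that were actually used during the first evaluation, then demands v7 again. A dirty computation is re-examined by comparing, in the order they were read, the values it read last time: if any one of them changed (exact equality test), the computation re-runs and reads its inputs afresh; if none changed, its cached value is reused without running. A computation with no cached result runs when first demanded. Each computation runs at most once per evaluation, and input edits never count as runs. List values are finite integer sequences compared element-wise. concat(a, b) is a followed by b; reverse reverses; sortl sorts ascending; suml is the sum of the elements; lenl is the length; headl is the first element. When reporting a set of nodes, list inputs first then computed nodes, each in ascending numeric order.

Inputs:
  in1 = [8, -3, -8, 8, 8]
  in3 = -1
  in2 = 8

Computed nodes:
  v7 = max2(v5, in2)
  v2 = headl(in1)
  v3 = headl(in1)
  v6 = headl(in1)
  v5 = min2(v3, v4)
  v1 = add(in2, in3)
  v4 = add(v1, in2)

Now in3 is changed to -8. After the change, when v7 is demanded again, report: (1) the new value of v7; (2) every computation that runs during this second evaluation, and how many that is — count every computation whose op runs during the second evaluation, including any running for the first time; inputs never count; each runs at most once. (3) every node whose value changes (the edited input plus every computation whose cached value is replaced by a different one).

Demanding v7 again yields 8.
3 computations run: v1, v4, v5.
The nodes whose values change: in3, v1, v4.
Note the absorption at v5: it re-runs yet its value is the same, leaving the output's value untouched.

First demand of the output computes:
  v1 = add(8, -1) = 7
  v3 = headl([8, -3, -8, 8, 8]) = 8
  v4 = add(7, 8) = 15
  v5 = min2(8, 15) = 8
  v7 = max2(8, 8) = 8

After the edit, cleaning proceeds:
  v1: a read changed (in3 -1->-8) — executes, giving 0.
  v4: a read changed (v1 7->0) — executes, giving 8.
  v5: a read changed (v4 15->8) — executes, giving 8 — identical to its old value.
  v7: dirty, but its reads are unchanged (v5 unchanged, in2 unchanged); cached 8 stands.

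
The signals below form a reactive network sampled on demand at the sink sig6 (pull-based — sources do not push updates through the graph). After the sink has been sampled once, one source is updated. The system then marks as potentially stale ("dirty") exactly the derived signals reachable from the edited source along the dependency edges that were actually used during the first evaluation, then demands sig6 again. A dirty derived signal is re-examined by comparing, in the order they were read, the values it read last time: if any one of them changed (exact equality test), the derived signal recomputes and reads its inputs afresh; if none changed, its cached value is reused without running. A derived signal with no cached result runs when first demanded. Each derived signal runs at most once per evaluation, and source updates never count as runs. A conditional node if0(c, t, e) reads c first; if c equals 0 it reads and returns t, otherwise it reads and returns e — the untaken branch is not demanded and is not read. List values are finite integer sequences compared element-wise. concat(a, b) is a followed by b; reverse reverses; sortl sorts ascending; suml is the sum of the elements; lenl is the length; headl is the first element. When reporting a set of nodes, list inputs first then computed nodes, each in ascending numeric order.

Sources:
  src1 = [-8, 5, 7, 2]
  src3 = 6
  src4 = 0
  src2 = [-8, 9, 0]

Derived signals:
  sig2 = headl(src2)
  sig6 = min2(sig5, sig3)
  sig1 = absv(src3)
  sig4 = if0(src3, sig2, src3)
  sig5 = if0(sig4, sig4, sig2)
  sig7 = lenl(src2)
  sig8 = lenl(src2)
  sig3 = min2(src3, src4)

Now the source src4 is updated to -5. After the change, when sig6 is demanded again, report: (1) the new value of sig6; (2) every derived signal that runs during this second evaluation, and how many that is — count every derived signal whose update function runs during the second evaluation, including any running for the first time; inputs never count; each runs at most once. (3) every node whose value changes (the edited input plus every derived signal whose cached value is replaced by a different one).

sig6 now evaluates to -8.
Run set: sig3, sig6 (2 run).
Changed values: src4, sig3.

Initial pass — values computed on the first demand:
  sig2 = headl([-8, 9, 0]) = -8
  sig3 = min2(6, 0) = 0
  sig4 = if0(src3=6 -> else branch src3) = 6
  sig5 = if0(sig4=6 -> else branch sig2) = -8
  sig6 = min2(-8, 0) = -8

Second demand — change propagation:
  sig3: re-runs because src4 0->-5; new result -5.
  sig6: re-runs because sig3 0->-5; new result -8 (unchanged).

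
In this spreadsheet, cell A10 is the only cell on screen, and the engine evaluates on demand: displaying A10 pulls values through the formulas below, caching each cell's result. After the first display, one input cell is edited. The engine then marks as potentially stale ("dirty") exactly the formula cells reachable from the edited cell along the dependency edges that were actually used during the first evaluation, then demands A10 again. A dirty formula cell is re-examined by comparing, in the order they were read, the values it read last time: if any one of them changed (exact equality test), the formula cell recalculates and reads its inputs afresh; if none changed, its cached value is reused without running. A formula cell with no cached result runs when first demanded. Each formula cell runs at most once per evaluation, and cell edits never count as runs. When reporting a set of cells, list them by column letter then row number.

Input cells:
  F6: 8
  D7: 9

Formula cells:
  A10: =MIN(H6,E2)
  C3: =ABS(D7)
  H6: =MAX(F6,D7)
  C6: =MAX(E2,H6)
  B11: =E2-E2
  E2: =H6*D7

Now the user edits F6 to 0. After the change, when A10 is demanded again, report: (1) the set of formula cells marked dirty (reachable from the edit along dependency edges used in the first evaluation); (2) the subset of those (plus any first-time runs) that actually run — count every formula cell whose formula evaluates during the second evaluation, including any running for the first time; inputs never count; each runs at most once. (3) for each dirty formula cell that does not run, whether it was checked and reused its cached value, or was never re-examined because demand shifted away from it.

Initial pass — values computed on the first demand:
  H6 = MAX(8, 9) = 9
  E2 = 9 * 9 = 81
  A10 = MIN(9, 81) = 9

Second demand — change propagation:
  H6: re-runs because F6 8->0; new result 9 (unchanged).
  E2: re-examined; everything it read last time is the same (H6 unchanged, D7 unchanged) — cache 81 kept, no run.
  A10: re-examined; everything it read last time is the same (H6 unchanged, E2 unchanged) — cache 9 kept, no run.

The important point: H6 recomputes to an identical value, and the output ends up unchanged.

Dirty set: A10, E2, H6.
Run set: H6 (1 run).
Re-examined without running (cache reused): A10, E2.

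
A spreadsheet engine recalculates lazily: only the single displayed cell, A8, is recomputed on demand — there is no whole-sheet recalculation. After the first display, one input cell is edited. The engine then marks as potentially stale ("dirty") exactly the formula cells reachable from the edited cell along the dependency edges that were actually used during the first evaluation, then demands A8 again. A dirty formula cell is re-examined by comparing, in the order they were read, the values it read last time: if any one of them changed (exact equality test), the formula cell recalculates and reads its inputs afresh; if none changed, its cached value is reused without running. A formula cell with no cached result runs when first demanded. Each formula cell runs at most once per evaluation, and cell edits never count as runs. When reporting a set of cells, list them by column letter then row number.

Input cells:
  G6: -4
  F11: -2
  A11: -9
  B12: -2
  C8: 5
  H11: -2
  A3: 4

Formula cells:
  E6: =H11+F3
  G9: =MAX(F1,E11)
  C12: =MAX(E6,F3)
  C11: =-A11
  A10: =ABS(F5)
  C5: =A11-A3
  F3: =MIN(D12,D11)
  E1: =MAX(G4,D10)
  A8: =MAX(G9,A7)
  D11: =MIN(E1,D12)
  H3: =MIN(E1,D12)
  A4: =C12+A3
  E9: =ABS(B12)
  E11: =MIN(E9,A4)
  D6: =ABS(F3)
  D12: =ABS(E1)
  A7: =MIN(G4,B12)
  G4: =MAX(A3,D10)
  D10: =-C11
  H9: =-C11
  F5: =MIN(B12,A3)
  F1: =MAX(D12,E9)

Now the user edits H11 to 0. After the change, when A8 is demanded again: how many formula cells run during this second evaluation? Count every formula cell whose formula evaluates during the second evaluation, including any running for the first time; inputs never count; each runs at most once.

Formula cells that run: C12, E6 — 2 in total.
Key observation: the change is absorbed at C12 — it re-runs but produces the same value, and the output's value is unchanged.

First evaluation (everything demanded from the output):
  C11 = -(-9) = 9
  D10 = -(9) = -9
  E9 = ABS(-2) = 2
  G4 = MAX(4, -9) = 4
  A7 = MIN(4, -2) = -2
  E1 = MAX(4, -9) = 4
  D12 = ABS(4) = 4
  D11 = MIN(4, 4) = 4
  F1 = MAX(4, 2) = 4
  F3 = MIN(4, 4) = 4
  E6 = -2 + 4 = 2
  C12 = MAX(2, 4) = 4
  A4 = 4 + 4 = 8
  E11 = MIN(2, 8) = 2
  G9 = MAX(4, 2) = 4
  A8 = MAX(4, -2) = 4

Propagation after the edit:
  E6: runs — H11 -2->0; result 4.
  C12: runs — E6 2->4; result 4 (same value as before).
  A4: checked — values it read are unchanged (C12 unchanged, A3 unchanged); reused cached 8 without running.
  E11: checked — values it read are unchanged (E9 unchanged, A4 unchanged); reused cached 2 without running.
  G9: checked — values it read are unchanged (F1 unchanged, E11 unchanged); reused cached 4 without running.
  A8: checked — values it read are unchanged (G9 unchanged, A7 unchanged); reused cached 4 without running.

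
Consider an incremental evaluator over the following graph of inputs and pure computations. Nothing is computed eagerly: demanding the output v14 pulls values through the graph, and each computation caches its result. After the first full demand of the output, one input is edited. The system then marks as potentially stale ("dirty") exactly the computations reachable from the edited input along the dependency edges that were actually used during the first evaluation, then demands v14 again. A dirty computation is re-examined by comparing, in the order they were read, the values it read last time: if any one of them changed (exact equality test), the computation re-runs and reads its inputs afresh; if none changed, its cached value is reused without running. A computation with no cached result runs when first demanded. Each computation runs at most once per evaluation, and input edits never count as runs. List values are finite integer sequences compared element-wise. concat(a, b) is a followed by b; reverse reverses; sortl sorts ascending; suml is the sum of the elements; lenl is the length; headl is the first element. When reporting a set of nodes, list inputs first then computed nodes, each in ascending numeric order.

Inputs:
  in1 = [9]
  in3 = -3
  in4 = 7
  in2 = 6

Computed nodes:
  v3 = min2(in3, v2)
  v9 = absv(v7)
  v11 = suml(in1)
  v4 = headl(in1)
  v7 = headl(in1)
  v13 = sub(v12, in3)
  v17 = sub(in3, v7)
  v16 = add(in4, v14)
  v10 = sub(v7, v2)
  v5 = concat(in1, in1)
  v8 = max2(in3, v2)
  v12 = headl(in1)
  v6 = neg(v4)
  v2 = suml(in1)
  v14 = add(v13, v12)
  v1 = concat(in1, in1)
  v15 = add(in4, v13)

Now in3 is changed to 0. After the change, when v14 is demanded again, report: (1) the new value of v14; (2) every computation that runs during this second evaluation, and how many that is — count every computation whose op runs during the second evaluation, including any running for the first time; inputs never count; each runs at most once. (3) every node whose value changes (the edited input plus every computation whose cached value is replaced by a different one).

Initial pass — values computed on the first demand:
  v12 = headl([9]) = 9
  v13 = sub(9, -3) = 12
  v14 = add(12, 9) = 21

Second demand — change propagation:
  v13: re-runs because in3 -3->0; new result 9.
  v14: re-runs because v13 12->9; new result 18.

v14 now evaluates to 18.
Run set: v13, v14 (2 run).
Changed values: in3, v13, v14.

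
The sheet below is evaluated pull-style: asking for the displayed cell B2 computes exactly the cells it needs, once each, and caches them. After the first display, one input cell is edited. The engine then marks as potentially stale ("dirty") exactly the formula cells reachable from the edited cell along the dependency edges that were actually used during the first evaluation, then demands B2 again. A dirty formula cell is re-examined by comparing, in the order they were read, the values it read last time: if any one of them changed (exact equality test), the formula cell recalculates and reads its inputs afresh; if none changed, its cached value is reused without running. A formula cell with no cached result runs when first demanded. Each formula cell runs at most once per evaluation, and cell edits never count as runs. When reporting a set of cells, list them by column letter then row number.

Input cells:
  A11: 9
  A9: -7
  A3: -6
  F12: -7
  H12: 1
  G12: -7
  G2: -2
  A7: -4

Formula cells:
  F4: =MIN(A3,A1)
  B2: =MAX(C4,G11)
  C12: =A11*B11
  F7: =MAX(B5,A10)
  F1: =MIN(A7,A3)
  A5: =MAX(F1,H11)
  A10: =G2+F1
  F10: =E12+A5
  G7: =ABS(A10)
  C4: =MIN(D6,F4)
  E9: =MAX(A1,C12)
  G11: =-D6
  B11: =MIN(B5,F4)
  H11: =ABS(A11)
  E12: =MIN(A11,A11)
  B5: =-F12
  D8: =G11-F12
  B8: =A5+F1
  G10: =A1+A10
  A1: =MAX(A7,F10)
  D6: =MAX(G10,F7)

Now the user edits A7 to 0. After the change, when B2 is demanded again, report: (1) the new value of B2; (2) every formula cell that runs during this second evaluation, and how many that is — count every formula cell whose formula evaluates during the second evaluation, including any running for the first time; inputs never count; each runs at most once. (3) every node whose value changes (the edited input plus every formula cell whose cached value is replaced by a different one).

First demand of the output computes:
  B5 = -(-7) = 7
  E12 = MIN(9, 9) = 9
  F1 = MIN(-4, -6) = -6
  A10 = -2 + -6 = -8
  F7 = MAX(7, -8) = 7
  H11 = ABS(9) = 9
  A5 = MAX(-6, 9) = 9
  F10 = 9 + 9 = 18
  A1 = MAX(-4, 18) = 18
  F4 = MIN(-6, 18) = -6
  G10 = 18 + -8 = 10
  D6 = MAX(10, 7) = 10
  C4 = MIN(10, -6) = -6
  G11 = -(10) = -10
  B2 = MAX(-6, -10) = -6

After the edit, cleaning proceeds:
  F1: a read changed (A7 -4->0) — executes, giving -6 — identical to its old value.
  A5: dirty, but its reads are unchanged (F1 unchanged, H11 unchanged); cached 9 stands.
  A10: dirty, but its reads are unchanged (G2 unchanged, F1 unchanged); cached -8 stands.
  F7: dirty, but its reads are unchanged (B5 unchanged, A10 unchanged); cached 7 stands.
  F10: dirty, but its reads are unchanged (E12 unchanged, A5 unchanged); cached 18 stands.
  A1: a read changed (A7 -4->0) — executes, giving 18 — identical to its old value.
  F4: dirty, but its reads are unchanged (A3 unchanged, A1 unchanged); cached -6 stands.
  G10: dirty, but its reads are unchanged (A1 unchanged, A10 unchanged); cached 10 stands.
  D6: dirty, but its reads are unchanged (G10 unchanged, F7 unchanged); cached 10 stands.
  C4: dirty, but its reads are unchanged (D6 unchanged, F4 unchanged); cached -6 stands.
  G11: dirty, but its reads are unchanged (D6 unchanged); cached -10 stands.
  B2: dirty, but its reads are unchanged (C4 unchanged, G11 unchanged); cached -6 stands.

Note where the cutoff bites: A5 is checked, finds nothing changed, and keeps its cache.

Demanding B2 again yields -6.
2 formula cells run: A1, F1.
The nodes whose values change: A7.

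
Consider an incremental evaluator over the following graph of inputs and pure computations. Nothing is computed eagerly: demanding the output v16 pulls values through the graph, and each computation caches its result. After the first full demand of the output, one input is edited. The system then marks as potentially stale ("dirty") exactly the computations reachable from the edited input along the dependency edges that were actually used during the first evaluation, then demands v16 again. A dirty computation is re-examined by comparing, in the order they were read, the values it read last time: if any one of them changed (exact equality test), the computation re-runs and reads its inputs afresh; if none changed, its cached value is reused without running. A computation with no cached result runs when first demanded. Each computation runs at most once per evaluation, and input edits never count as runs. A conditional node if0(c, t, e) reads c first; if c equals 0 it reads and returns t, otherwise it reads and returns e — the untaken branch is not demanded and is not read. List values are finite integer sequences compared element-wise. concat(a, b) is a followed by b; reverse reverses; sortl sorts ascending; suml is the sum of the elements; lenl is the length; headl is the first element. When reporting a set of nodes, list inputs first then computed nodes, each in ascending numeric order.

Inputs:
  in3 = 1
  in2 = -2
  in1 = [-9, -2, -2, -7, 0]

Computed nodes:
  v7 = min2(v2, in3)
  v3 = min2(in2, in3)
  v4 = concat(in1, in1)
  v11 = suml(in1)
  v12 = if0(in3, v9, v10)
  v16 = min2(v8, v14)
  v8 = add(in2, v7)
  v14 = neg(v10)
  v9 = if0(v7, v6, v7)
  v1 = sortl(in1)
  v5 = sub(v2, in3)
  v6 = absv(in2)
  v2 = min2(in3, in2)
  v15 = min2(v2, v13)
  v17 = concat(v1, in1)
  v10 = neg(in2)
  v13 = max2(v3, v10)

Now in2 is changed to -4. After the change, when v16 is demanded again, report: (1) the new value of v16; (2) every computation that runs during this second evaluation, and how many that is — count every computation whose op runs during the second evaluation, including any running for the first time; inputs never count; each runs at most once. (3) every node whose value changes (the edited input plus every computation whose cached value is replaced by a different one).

Initial pass — values computed on the first demand:
  v2 = min2(1, -2) = -2
  v7 = min2(-2, 1) = -2
  v8 = add(-2, -2) = -4
  v10 = neg(-2) = 2
  v14 = neg(2) = -2
  v16 = min2(-4, -2) = -4

Second demand — change propagation:
  v2: re-runs because in2 -2->-4; new result -4.
  v7: re-runs because v2 -2->-4; new result -4.
  v8: re-runs because in2 -2->-4; v7 -2->-4; new result -8.
  v10: re-runs because in2 -2->-4; new result 4.
  v14: re-runs because v10 2->4; new result -4.
  v16: re-runs because v8 -4->-8; v14 -2->-4; new result -8.

v16 now evaluates to -8.
Run set: v2, v7, v8, v10, v14, v16 (6 run).
Changed values: in2, v2, v7, v8, v10, v14, v16.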